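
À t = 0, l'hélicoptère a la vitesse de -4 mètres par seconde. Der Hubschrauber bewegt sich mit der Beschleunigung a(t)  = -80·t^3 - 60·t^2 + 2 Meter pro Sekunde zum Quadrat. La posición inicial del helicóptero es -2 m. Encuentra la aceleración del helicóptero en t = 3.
Usando a(t) = -80·t^3 - 60·t^2 + 2 y sustituyendo t = 3, encontramos a = -2698.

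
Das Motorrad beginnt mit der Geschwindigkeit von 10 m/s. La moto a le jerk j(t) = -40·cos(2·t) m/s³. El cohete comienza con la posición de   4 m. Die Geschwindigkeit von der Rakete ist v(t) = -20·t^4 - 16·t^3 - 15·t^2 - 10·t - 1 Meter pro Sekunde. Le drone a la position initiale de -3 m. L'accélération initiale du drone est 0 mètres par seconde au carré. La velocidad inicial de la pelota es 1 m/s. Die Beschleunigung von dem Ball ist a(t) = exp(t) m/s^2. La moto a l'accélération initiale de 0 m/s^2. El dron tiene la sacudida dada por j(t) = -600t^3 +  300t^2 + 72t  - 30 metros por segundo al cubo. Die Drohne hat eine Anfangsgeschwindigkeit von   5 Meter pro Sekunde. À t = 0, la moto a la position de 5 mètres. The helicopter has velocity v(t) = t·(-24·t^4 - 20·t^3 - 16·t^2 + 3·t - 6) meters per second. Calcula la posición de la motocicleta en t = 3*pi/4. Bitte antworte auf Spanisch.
Para resolver esto, necesitamos tomar 3 integrales de nuestra ecuación de la sacudida j(t) = -40·cos(2·t). La antiderivada de la sacudida es la aceleración. Usando a(0) = 0, obtenemos a(t) = -20·sin(2·t). Integrando la aceleración y usando la condición inicial v(0) = 10, obtenemos v(t) = 10·cos(2·t). La antiderivada de la velocidad es la posición. Usando x(0) = 5, obtenemos x(t) = 5·sin(2·t) + 5. Tenemos la posición x(t) = 5·sin(2·t) + 5. Sustituyendo t = 3*pi/4: x(3*pi/4) = 0.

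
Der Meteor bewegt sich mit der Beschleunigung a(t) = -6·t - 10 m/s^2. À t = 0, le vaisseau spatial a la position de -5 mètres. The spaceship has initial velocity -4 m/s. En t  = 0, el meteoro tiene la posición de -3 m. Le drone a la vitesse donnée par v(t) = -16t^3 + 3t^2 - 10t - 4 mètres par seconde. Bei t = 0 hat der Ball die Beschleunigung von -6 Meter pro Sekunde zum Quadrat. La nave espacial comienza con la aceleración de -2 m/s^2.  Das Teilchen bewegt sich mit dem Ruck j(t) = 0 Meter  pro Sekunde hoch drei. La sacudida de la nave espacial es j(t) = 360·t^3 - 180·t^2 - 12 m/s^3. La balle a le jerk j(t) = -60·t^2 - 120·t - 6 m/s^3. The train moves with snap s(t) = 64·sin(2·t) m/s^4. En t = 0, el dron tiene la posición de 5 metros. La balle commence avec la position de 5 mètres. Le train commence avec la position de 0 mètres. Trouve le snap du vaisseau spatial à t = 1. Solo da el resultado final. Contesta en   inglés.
The snap at t = 1 is s = 720.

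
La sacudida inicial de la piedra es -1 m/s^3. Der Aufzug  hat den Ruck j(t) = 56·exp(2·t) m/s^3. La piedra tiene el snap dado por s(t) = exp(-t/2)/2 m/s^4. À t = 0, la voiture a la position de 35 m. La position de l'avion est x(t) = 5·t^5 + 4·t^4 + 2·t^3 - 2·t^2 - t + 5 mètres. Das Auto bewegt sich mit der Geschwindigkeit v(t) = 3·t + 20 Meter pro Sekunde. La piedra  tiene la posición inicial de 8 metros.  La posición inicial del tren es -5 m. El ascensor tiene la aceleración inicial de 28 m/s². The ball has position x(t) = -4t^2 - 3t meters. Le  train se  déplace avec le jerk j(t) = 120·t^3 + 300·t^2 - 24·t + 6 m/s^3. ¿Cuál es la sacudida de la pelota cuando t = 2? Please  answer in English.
To solve this, we need to take 3 derivatives of our position equation x(t) = -4·t^2 - 3·t. The derivative of position gives velocity: v(t) = -8·t - 3. Taking d/dt of v(t), we find a(t) = -8. Differentiating acceleration, we get jerk: j(t) = 0. Using j(t) = 0 and substituting t = 2, we find j = 0.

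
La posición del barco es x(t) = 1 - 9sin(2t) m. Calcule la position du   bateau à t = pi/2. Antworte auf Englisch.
Using x(t) = 1 - 9·sin(2·t) and substituting t = pi/2, we find x = 1.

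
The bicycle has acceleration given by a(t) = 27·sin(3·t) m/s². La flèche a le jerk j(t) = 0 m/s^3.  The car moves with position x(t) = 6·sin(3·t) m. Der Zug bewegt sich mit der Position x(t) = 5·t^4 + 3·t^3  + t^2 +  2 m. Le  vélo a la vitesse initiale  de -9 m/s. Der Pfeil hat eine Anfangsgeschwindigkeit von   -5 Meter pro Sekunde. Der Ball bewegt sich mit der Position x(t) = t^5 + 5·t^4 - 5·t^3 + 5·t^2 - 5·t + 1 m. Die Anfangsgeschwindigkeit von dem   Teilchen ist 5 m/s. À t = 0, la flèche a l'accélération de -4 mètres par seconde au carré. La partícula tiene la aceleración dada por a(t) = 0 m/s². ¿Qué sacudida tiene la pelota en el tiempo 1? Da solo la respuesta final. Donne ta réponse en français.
j(1) = 150.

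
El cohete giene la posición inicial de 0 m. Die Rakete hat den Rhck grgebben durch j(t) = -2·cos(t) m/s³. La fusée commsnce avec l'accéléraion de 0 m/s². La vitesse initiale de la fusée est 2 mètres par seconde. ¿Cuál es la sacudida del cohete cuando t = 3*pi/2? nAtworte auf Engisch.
Using j(t) = -2·cos(t) and substituting t = 3*pi/2, we find j = 0.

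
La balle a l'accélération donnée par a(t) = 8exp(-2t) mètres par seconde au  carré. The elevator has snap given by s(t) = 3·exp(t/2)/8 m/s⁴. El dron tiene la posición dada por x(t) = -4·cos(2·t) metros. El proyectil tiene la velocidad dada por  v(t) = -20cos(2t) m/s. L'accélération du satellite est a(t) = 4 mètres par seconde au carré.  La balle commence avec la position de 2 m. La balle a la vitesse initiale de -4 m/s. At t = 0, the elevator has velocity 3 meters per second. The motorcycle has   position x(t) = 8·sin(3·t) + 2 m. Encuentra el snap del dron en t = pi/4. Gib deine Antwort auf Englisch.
Starting from position x(t) = -4·cos(2·t), we take 4 derivatives. The derivative of position gives velocity: v(t) = 8·sin(2·t). Differentiating velocity, we get acceleration: a(t) = 16·cos(2·t). Differentiating acceleration, we get jerk: j(t) = -32·sin(2·t). Taking d/dt of j(t), we find s(t) = -64·cos(2·t). Using s(t) = -64·cos(2·t) and substituting t = pi/4, we find s = 0.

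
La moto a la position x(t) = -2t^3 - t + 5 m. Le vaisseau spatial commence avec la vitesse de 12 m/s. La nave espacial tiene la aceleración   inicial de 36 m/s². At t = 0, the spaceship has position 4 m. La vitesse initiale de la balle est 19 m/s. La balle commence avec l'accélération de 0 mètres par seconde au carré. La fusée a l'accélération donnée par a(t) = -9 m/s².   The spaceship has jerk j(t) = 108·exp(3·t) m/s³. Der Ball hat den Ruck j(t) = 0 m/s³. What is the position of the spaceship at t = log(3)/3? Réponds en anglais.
To solve this, we need to take 3 antiderivatives of our jerk equation j(t) = 108·exp(3·t). The integral of jerk is acceleration. Using a(0) = 36, we get a(t) = 36·exp(3·t). Finding the antiderivative of a(t) and using v(0) = 12: v(t) = 12·exp(3·t). Finding the antiderivative of v(t) and using x(0) = 4: x(t) = 4·exp(3·t). From the given position equation x(t) = 4·exp(3·t), we substitute t = log(3)/3 to get x = 12.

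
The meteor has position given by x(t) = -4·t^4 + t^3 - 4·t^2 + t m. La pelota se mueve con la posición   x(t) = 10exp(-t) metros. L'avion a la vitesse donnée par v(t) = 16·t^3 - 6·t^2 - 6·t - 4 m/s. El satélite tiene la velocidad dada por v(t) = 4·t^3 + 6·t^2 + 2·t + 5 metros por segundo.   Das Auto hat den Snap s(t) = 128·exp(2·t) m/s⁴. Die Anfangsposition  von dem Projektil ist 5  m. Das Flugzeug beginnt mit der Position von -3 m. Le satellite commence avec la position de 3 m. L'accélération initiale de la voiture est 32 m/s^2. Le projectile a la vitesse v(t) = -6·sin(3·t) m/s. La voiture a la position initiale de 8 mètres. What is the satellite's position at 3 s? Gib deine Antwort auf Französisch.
Pour résoudre ceci, nous devons prendre 1 intégrale de notre équation de la vitesse v(t) = 4·t^3 + 6·t^2 + 2·t + 5. La primitive de la vitesse, avec x(0) = 3, donne la position: x(t) = t^4 + 2·t^3 + t^2 + 5·t + 3. De l'équation de la position x(t) = t^4 + 2·t^3 + t^2 + 5·t + 3, nous substituons t = 3 pour obtenir x = 162.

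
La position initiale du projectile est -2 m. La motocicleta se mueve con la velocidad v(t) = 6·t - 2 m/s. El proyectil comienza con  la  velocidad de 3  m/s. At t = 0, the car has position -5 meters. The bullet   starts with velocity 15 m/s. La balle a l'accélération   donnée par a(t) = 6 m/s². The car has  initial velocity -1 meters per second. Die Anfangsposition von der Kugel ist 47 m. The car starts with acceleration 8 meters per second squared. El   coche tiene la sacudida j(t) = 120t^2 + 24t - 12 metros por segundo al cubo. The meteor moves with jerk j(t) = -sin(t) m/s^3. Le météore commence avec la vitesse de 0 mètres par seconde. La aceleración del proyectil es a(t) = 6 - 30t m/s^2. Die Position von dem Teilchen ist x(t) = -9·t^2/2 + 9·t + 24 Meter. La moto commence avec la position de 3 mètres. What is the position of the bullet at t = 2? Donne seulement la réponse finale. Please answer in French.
À t = 2, x = 89.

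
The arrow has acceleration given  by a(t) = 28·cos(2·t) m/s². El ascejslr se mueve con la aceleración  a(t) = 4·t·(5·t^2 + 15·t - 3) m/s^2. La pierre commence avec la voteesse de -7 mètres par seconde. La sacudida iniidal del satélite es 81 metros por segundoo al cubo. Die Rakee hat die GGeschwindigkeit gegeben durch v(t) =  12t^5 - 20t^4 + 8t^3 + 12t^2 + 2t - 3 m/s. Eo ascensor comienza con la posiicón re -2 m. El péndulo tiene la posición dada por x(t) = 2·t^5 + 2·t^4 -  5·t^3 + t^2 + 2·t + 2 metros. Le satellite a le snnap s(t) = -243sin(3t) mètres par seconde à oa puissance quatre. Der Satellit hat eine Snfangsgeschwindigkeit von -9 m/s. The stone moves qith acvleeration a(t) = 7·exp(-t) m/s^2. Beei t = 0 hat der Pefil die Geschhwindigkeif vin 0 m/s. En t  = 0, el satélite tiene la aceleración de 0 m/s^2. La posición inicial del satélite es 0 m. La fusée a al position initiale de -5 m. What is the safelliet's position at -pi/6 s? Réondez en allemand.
Wir müssen das Integral unserer Gleichung für den Snap s(t) = -243·sin(3·t) 4-mal finden. Die Stammfunktion von dem Snap ist der Ruck. Mit j(0) = 81 erhalten wir j(t) = 81·cos(3·t). Die Stammfunktion von dem Ruck, mit a(0) = 0, ergibt die Beschleunigung: a(t) = 27·sin(3·t). Die Stammfunktion von der Beschleunigung, mit v(0) = -9, ergibt die Geschwindigkeit: v(t) = -9·cos(3·t). Das Integral von der Geschwindigkeit ist die Position. Mit x(0) = 0 erhalten wir x(t) = -3·sin(3·t). Mit x(t) = -3·sin(3·t) und Einsetzen von t = -pi/6, finden wir x = 3.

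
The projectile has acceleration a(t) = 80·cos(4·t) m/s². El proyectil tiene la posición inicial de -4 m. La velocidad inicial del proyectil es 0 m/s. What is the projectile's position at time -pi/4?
To solve this, we need to take 2 integrals of our acceleration equation a(t) = 80·cos(4·t). The integral of acceleration, with v(0) = 0, gives velocity: v(t) = 20·sin(4·t). Taking ∫v(t)dt and applying x(0) = -4, we find x(t) = 1 - 5·cos(4·t). We have position x(t) = 1 - 5·cos(4·t). Substituting t = -pi/4: x(-pi/4) = 6.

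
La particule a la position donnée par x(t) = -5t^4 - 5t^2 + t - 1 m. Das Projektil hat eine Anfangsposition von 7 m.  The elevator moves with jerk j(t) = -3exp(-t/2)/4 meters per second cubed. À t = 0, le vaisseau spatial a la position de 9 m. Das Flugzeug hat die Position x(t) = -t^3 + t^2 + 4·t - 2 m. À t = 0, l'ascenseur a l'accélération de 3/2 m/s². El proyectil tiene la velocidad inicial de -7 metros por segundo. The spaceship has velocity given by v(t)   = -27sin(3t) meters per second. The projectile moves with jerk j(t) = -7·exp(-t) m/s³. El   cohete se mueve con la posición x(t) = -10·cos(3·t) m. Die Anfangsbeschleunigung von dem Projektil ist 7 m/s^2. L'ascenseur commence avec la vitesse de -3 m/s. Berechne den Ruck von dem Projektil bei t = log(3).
Aus der Gleichung für den Ruck j(t) = -7·exp(-t), setzen wir t = log(3) ein und erhalten j = -7/3.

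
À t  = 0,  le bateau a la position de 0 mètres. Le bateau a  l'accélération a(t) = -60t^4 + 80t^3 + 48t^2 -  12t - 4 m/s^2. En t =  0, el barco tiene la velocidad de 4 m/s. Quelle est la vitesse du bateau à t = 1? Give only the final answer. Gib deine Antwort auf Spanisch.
En t = 1, v = 18.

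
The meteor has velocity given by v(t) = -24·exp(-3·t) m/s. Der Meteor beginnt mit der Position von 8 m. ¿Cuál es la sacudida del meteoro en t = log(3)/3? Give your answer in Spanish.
Debemos derivar nuestra ecuación de la velocidad v(t) = -24·exp(-3·t) 2 veces. La derivada de la velocidad da la aceleración: a(t) = 72·exp(-3·t). La derivada de la aceleración da la sacudida: j(t) = -216·exp(-3·t). Tenemos la sacudida j(t) = -216·exp(-3·t). Sustituyendo t = log(3)/3: j(log(3)/3) = -72.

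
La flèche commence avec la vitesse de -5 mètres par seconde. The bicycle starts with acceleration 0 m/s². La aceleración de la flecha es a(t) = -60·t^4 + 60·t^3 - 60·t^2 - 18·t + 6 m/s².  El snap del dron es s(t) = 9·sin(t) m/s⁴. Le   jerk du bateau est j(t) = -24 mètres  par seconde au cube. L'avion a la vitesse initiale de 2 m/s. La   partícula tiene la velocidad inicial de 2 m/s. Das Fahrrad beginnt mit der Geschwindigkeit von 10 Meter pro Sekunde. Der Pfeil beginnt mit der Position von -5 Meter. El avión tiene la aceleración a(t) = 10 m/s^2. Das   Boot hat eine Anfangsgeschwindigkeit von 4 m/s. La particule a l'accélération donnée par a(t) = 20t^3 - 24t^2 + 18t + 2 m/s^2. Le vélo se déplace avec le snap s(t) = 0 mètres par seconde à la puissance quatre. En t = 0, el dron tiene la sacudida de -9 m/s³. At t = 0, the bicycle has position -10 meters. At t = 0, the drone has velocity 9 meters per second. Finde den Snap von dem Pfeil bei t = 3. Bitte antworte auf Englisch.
Starting from acceleration a(t) = -60·t^4 + 60·t^3 - 60·t^2 - 18·t + 6, we take 2 derivatives. Differentiating acceleration, we get jerk: j(t) = -240·t^3 + 180·t^2 - 120·t - 18. Taking d/dt of j(t), we find s(t) = -720·t^2 + 360·t - 120. Using s(t) = -720·t^2 + 360·t - 120 and substituting t = 3, we find s = -5520.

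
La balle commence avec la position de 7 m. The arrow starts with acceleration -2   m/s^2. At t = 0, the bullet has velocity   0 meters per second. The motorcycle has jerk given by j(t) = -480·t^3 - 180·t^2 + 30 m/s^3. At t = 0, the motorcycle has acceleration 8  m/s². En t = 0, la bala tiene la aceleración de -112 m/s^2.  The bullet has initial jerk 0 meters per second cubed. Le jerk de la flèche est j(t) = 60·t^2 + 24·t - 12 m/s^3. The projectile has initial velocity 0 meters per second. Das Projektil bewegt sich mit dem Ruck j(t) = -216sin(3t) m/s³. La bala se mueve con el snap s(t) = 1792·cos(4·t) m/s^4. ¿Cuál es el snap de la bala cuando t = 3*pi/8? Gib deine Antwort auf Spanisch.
De la ecuación del snap s(t) = 1792·cos(4·t), sustituimos t = 3*pi/8 para obtener s = 0.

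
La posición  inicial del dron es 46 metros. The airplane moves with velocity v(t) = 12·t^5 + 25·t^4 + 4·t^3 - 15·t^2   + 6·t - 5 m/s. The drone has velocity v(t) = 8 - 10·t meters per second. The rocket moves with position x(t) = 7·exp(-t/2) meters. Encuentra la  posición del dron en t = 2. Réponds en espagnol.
Necesitamos integrar nuestra ecuación de la velocidad v(t) = 8 - 10·t 1 vez. Tomando ∫v(t)dt y aplicando x(0) = 46, encontramos x(t) = -5·t^2 + 8·t + 46. De la ecuación de la posición x(t) = -5·t^2 + 8·t + 46, sustituimos t = 2 para obtener x = 42.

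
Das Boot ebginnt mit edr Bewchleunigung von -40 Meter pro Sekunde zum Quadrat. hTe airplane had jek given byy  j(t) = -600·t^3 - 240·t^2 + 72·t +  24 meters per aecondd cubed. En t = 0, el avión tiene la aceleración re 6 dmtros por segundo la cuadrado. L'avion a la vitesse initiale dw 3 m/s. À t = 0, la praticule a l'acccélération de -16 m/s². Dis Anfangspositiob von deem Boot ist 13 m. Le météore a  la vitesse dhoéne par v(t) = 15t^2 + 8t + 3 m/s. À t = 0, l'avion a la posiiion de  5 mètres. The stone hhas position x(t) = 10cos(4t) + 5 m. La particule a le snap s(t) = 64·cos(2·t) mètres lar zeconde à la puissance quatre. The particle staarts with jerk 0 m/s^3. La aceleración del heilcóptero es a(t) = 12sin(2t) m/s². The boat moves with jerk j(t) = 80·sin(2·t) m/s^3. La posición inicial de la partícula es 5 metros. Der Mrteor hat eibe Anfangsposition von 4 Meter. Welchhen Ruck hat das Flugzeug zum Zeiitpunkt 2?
Mit j(t) = -600·t^3 - 240·t^2 + 72·t + 24 und Einsetzen von t = 2, finden wir j = -5592.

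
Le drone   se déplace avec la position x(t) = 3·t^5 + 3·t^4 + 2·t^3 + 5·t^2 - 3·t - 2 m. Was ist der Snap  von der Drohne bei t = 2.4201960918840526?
Wir müssen unsere Gleichung für die Position x(t) = 3·t^5 + 3·t^4 + 2·t^3 + 5·t^2 - 3·t - 2 4-mal ableiten. Mit d/dt von x(t) finden wir v(t) = 15·t^4 + 12·t^3 + 6·t^2 + 10·t - 3. Durch Ableiten von der Geschwindigkeit erhalten wir die Beschleunigung: a(t) = 60·t^3 + 36·t^2 + 12·t + 10. Die Ableitung von der Beschleunigung ergibt den Ruck: j(t) = 180·t^2 + 72·t + 12. Durch Ableiten von dem Ruck erhalten wir den Snap: s(t) = 360·t + 72. Mit s(t) = 360·t + 72 und Einsetzen von t = 2.4201960918840526, finden wir s = 943.270593078259.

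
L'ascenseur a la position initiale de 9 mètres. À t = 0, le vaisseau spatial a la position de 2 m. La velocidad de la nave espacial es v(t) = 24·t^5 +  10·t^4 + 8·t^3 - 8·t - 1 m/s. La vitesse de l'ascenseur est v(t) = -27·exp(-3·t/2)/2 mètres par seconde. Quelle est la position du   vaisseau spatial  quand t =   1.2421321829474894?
En partant de la vitesse v(t) = 24·t^5 + 10·t^4 + 8·t^3 - 8·t - 1, nous prenons 1 primitive. En prenant ∫v(t)dt et en appliquant x(0) = 2, nous trouvons x(t) = 4·t^6 + 2·t^5 + 2·t^4 - 4·t^2 - t + 2. Nous avons la position x(t) = 4·t^6 + 2·t^5 + 2·t^4 - 4·t^2 - t + 2. En substituant t = 1.2421321829474894: x(1.2421321829474894) = 19.9526901348071.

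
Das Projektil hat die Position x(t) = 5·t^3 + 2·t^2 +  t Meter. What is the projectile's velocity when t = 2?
To solve this, we need to take 1 derivative of our position equation x(t) = 5·t^3 + 2·t^2 + t. Taking d/dt of x(t), we find v(t) = 15·t^2 + 4·t + 1. We have velocity v(t) = 15·t^2 + 4·t + 1. Substituting t = 2: v(2) = 69.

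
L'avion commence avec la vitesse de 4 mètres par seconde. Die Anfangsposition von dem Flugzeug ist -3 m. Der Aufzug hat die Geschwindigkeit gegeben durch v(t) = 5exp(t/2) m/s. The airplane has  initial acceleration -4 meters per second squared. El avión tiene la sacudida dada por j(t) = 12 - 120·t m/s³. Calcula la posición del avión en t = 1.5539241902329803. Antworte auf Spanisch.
Partiendo de la sacudida j(t) = 12 - 120·t, tomamos 3 integrales. La antiderivada de la sacudida, con a(0) = -4, da la aceleración: a(t) = -60·t^2 + 12·t - 4. La integral de la aceleración, con v(0) = 4, da la velocidad: v(t) = -20·t^3 + 6·t^2 - 4·t + 4. La antiderivada de la velocidad es la posición. Usando x(0) = -3, obtenemos x(t) = -5·t^4 + 2·t^3 - 2·t^2 + 4·t - 3. Usando x(t) = -5·t^4 + 2·t^3 - 2·t^2 + 4·t - 3 y sustituyendo t = 1.5539241902329803, encontramos x = -23.2626103856753.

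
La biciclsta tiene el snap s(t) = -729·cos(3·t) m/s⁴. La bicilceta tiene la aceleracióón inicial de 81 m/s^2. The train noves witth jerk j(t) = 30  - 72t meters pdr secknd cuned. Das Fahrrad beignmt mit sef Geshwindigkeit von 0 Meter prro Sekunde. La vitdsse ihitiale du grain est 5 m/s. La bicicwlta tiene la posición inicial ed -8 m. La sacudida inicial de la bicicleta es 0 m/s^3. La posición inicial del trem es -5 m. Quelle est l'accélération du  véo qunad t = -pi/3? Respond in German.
Wir müssen das Integral unserer Gleichung für den Snap s(t) = -729·cos(3·t) 2-mal finden. Mit ∫s(t)dt und Anwendung von j(0) = 0, finden wir j(t) = -243·sin(3·t). Die Stammfunktion von dem Ruck, mit a(0) = 81, ergibt die Beschleunigung: a(t) = 81·cos(3·t). Mit a(t) = 81·cos(3·t) und Einsetzen von t = -pi/3, finden wir a = -81.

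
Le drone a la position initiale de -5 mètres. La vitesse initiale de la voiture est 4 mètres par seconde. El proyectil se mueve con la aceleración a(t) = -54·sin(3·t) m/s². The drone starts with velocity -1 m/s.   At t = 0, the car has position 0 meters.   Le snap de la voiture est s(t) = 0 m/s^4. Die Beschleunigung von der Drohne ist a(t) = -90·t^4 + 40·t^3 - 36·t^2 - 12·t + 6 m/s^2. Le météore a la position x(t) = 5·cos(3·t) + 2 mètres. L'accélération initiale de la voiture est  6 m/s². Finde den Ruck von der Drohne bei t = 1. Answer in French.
Nous devons dériver notre équation de l'accélération a(t) = -90·t^4 + 40·t^3 - 36·t^2 - 12·t + 6 1 fois. En dérivant l'accélération, nous obtenons le jerk: j(t) = -360·t^3 + 120·t^2 - 72·t - 12. En utilisant j(t) = -360·t^3 + 120·t^2 - 72·t - 12 et en substituant t = 1, nous trouvons j = -324.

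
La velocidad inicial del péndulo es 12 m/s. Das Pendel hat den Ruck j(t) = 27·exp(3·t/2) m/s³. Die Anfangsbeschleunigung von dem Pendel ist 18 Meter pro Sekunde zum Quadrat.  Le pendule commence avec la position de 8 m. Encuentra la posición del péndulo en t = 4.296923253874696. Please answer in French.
Nous devons trouver la primitive de notre équation du jerk j(t) = 27·exp(3·t/2) 3 fois. En intégrant le jerk et en utilisant la condition initiale a(0) = 18, nous obtenons a(t) = 18·exp(3·t/2). En intégrant l'accélération et en utilisant la condition initiale v(0) = 12, nous obtenons v(t) = 12·exp(3·t/2). La primitive de la vitesse, avec x(0) = 8, donne la position: x(t) = 8·exp(3·t/2). De l'équation de la position x(t) = 8·exp(3·t/2), nous substituons t = 4.296923253874696 pour obtenir x = 5038.31219226113.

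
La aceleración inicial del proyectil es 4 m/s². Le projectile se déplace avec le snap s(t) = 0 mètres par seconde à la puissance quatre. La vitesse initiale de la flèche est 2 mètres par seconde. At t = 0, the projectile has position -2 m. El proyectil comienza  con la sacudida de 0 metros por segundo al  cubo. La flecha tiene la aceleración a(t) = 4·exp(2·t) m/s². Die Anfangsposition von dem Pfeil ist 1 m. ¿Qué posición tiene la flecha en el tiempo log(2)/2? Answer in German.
Ausgehend von der Beschleunigung a(t) = 4·exp(2·t), nehmen wir 2 Stammfunktionen. Mit ∫a(t)dt und Anwendung von v(0) = 2, finden wir v(t) = 2·exp(2·t). Die Stammfunktion von der Geschwindigkeit ist die Position. Mit x(0) = 1 erhalten wir x(t) = exp(2·t). Aus der Gleichung für die Position x(t) = exp(2·t), setzen wir t = log(2)/2 ein und erhalten x = 2.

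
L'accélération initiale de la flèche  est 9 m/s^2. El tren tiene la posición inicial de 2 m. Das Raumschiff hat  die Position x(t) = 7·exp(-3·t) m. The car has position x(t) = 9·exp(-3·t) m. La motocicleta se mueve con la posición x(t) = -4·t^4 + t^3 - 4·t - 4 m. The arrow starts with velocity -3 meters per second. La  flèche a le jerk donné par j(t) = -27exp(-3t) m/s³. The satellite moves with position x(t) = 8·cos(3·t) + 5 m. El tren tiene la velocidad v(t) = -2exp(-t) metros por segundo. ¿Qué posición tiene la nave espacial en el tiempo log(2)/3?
Usando x(t) = 7·exp(-3·t) y sustituyendo t = log(2)/3, encontramos x = 7/2.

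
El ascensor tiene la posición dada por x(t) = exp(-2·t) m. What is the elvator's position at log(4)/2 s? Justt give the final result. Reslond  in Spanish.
En t = log(4)/2, x = 1/4.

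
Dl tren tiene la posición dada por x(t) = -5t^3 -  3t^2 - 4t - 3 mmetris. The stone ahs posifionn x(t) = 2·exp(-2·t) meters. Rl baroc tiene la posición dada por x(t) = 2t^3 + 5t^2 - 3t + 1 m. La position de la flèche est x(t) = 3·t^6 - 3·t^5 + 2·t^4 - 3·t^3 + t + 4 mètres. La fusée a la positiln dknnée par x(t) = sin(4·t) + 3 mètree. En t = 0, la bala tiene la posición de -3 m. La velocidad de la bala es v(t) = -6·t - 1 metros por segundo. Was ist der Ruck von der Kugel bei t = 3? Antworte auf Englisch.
To solve this, we need to take 2 derivatives of our velocity equation v(t) = -6·t - 1. The derivative of velocity gives acceleration: a(t) = -6. Taking d/dt of a(t), we find j(t) = 0. Using j(t) = 0 and substituting t = 3, we find j = 0.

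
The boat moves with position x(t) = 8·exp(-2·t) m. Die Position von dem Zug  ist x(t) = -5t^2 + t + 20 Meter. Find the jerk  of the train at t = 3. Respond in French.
Nous devons dériver notre équation de la position x(t) = -5·t^2 + t + 20 3 fois. La dérivée de la position donne la vitesse: v(t) = 1 - 10·t. En dérivant la vitesse, nous obtenons l'accélération: a(t) = -10. En dérivant l'accélération, nous obtenons le jerk: j(t) = 0. En utilisant j(t) = 0 et en substituant t = 3, nous trouvons j = 0.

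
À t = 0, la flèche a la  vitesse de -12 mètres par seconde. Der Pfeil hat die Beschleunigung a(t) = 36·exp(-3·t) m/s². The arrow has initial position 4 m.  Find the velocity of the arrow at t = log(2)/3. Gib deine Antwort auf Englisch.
We need to integrate our acceleration equation a(t) = 36·exp(-3·t) 1 time. Taking ∫a(t)dt and applying v(0) = -12, we find v(t) = -12·exp(-3·t). Using v(t) = -12·exp(-3·t) and substituting t = log(2)/3, we find v = -6.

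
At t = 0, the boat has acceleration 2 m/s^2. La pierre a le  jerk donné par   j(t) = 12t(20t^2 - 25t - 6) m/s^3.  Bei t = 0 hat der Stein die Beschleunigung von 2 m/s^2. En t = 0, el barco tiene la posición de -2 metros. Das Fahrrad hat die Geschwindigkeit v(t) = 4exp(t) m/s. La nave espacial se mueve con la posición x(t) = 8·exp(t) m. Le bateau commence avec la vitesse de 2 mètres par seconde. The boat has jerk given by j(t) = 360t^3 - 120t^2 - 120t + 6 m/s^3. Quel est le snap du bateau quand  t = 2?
Pour résoudre ceci, nous devons prendre 1 dérivée de notre équation du jerk j(t) = 360·t^3 - 120·t^2 - 120·t + 6. En prenant d/dt de j(t), nous trouvons s(t) = 1080·t^2 - 240·t - 120. En utilisant s(t) = 1080·t^2 - 240·t - 120 et en substituant t = 2, nous trouvons s = 3720.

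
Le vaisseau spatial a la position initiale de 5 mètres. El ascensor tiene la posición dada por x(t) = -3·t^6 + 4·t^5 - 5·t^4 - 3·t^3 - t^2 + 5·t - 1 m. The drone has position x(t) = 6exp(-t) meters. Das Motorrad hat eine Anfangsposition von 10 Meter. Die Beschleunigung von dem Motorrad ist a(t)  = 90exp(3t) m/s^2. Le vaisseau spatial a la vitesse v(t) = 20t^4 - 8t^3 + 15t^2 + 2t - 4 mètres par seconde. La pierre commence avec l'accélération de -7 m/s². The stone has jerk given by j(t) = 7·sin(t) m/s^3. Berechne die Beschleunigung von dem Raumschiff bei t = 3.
Wir müssen unsere Gleichung für die Geschwindigkeit v(t) = 20·t^4 - 8·t^3 + 15·t^2 + 2·t - 4 1-mal ableiten. Mit d/dt von v(t) finden wir a(t) = 80·t^3 - 24·t^2 + 30·t + 2. Wir haben die Beschleunigung a(t) = 80·t^3 - 24·t^2 + 30·t + 2. Durch Einsetzen von t = 3: a(3) = 2036.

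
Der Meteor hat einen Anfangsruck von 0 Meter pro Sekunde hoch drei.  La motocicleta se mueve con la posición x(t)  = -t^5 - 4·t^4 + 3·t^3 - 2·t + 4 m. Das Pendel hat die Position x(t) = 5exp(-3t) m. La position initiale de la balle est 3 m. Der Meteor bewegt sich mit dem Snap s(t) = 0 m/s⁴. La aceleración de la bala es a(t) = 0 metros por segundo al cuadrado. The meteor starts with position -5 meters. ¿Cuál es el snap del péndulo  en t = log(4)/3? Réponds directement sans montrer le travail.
En t = log(4)/3, s = 405/4.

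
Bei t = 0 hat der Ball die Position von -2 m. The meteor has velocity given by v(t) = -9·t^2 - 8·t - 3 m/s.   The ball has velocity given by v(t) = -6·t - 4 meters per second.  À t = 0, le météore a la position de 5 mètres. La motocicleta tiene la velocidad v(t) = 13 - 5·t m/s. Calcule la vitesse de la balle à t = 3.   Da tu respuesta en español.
Usando v(t) = -6·t - 4 y sustituyendo t = 3, encontramos v = -22.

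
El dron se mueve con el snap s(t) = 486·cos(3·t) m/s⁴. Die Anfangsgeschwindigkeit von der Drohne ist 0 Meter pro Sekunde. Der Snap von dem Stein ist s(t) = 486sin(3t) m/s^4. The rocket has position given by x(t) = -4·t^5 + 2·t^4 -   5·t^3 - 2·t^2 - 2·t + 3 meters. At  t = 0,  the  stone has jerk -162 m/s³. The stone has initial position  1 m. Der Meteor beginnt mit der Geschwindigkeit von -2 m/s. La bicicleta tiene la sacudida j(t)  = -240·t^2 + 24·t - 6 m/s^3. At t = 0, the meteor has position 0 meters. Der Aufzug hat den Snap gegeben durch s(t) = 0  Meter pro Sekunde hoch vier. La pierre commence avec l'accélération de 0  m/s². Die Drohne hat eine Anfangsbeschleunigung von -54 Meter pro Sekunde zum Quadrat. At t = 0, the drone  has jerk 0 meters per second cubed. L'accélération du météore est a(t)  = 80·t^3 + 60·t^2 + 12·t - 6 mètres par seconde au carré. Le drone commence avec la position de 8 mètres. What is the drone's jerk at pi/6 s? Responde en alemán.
Wir müssen die Stammfunktion unserer Gleichung für den Snap s(t) = 486·cos(3·t) 1-mal finden. Mit ∫s(t)dt und Anwendung von j(0) = 0, finden wir j(t) = 162·sin(3·t). Aus der Gleichung für den Ruck j(t) = 162·sin(3·t), setzen wir t = pi/6 ein und erhalten j = 162.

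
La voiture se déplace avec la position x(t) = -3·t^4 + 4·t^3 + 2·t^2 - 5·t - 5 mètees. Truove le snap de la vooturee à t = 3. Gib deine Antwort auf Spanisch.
Para resolver esto, necesitamos tomar 4 derivadas de nuestra ecuación de la posición x(t) = -3·t^4 + 4·t^3 + 2·t^2 - 5·t - 5. Derivando la posición, obtenemos la velocidad: v(t) = -12·t^3 + 12·t^2 + 4·t - 5. Tomando d/dt de v(t), encontramos a(t) = -36·t^2 + 24·t + 4. Derivando la aceleración, obtenemos la sacudida: j(t) = 24 - 72·t. Derivando la sacudida, obtenemos el snap: s(t) = -72. Usando s(t) = -72 y sustituyendo t = 3, encontramos s = -72.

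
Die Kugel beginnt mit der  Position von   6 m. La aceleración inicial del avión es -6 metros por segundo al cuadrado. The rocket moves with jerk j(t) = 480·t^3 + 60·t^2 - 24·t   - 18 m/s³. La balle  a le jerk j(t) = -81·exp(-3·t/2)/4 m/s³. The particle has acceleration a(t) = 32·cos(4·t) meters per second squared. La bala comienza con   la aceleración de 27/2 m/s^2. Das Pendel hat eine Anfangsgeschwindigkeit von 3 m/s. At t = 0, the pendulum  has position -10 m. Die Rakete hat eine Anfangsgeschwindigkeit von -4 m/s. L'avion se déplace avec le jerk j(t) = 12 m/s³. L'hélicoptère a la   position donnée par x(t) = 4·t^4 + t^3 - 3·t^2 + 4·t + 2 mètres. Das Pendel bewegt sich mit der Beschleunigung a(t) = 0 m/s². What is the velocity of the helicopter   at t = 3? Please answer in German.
Wir müssen unsere Gleichung für die Position x(t) = 4·t^4 + t^3 - 3·t^2 + 4·t + 2 1-mal ableiten. Die Ableitung von der Position ergibt die Geschwindigkeit: v(t) = 16·t^3 + 3·t^2 - 6·t + 4. Wir haben die Geschwindigkeit v(t) = 16·t^3 + 3·t^2 - 6·t + 4. Durch Einsetzen von t = 3: v(3) = 445.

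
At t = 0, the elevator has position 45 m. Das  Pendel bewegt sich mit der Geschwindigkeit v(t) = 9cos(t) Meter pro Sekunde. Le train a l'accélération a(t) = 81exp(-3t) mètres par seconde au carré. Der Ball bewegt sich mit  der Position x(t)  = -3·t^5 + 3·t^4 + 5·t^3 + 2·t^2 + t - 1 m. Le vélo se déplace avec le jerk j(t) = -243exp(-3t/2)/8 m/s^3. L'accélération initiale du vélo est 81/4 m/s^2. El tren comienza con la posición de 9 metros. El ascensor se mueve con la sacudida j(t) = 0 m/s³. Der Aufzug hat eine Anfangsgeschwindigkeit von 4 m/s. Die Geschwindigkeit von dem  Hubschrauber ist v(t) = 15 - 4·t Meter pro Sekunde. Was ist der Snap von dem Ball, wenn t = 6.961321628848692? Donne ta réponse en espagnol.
Para resolver esto, necesitamos tomar 4 derivadas de nuestra ecuación de la posición x(t) = -3·t^5 + 3·t^4 + 5·t^3 + 2·t^2 + t - 1. La derivada de la posición da la velocidad: v(t) = -15·t^4 + 12·t^3 + 15·t^2 + 4·t + 1. Derivando la velocidad, obtenemos la aceleración: a(t) = -60·t^3 + 36·t^2 + 30·t + 4. Derivando la aceleración, obtenemos la sacudida: j(t) = -180·t^2 + 72·t + 30. Derivando la sacudida, obtenemos el snap: s(t) = 72 - 360·t. Usando s(t) = 72 - 360·t y sustituyendo t = 6.961321628848692, encontramos s = -2434.07578638553.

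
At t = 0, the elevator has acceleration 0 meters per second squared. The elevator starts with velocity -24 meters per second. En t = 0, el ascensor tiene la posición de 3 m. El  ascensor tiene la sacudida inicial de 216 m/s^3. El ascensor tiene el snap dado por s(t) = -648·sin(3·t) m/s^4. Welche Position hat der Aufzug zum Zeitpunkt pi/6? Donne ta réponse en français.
Pour résoudre ceci, nous devons prendre 4 primitives de notre équation du snap s(t) = -648·sin(3·t). En intégrant le snap et en utilisant la condition initiale j(0) = 216, nous obtenons j(t) = 216·cos(3·t). L'intégrale du jerk est l'accélération. En utilisant a(0) = 0, nous obtenons a(t) = 72·sin(3·t). En intégrant l'accélération et en utilisant la condition initiale v(0) = -24, nous obtenons v(t) = -24·cos(3·t). La primitive de la vitesse, avec x(0) = 3, donne la position: x(t) = 3 - 8·sin(3·t). Nous avons la position x(t) = 3 - 8·sin(3·t). En substituant t = pi/6: x(pi/6) = -5.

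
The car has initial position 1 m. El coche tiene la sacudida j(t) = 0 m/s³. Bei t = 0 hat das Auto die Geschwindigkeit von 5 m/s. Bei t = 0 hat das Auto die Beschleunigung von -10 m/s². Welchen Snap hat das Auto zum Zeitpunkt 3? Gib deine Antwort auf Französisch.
Pour résoudre ceci, nous devons prendre 1 dérivée de notre équation du jerk j(t) = 0. En prenant d/dt de j(t), nous trouvons s(t) = 0. En utilisant s(t) = 0 et en substituant t = 3, nous trouvons s = 0.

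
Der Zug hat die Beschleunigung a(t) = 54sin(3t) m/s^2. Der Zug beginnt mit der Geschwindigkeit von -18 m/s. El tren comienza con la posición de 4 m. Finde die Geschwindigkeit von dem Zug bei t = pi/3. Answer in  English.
We need to integrate our acceleration equation a(t) = 54·sin(3·t) 1 time. Finding the integral of a(t) and using v(0) = -18: v(t) = -18·cos(3·t). We have velocity v(t) = -18·cos(3·t). Substituting t = pi/3: v(pi/3) = 18.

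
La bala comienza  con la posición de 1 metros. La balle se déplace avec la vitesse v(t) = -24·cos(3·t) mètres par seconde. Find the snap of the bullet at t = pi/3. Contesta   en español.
Partiendo de la velocidad v(t) = -24·cos(3·t), tomamos 3 derivadas. Tomando d/dt de v(t), encontramos a(t) = 72·sin(3·t). La derivada de la aceleración da la sacudida: j(t) = 216·cos(3·t). Tomando d/dt de j(t), encontramos s(t) = -648·sin(3·t). Tenemos el snap s(t) = -648·sin(3·t). Sustituyendo t = pi/3: s(pi/3) = 0.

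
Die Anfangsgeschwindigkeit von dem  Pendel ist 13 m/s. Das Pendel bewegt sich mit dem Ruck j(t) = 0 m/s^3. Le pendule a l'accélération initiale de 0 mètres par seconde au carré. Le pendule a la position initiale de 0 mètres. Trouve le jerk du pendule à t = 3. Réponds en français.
De l'équation du jerk j(t) = 0, nous substituons t = 3 pour obtenir j = 0.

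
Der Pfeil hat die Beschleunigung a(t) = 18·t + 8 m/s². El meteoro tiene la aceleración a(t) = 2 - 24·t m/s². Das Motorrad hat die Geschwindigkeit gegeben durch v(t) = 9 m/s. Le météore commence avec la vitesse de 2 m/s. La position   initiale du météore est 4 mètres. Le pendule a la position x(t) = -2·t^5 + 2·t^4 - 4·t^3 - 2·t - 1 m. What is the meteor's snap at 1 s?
We must differentiate our acceleration equation a(t) = 2 - 24·t 2 times. The derivative of acceleration gives jerk: j(t) = -24. Taking d/dt of j(t), we find s(t) = 0. From the given snap equation s(t) = 0, we substitute t = 1 to get s = 0.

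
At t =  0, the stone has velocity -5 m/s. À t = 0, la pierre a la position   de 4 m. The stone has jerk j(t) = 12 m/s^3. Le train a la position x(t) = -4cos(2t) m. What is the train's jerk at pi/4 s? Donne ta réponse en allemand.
Um dies zu lösen, müssen wir 3 Ableitungen unserer Gleichung für die Position x(t) = -4·cos(2·t) nehmen. Mit d/dt von x(t) finden wir v(t) = 8·sin(2·t). Die Ableitung von der Geschwindigkeit ergibt die Beschleunigung: a(t) = 16·cos(2·t). Mit d/dt von a(t) finden wir j(t) = -32·sin(2·t). Aus der Gleichung für den Ruck j(t) = -32·sin(2·t), setzen wir t = pi/4 ein und erhalten j = -32.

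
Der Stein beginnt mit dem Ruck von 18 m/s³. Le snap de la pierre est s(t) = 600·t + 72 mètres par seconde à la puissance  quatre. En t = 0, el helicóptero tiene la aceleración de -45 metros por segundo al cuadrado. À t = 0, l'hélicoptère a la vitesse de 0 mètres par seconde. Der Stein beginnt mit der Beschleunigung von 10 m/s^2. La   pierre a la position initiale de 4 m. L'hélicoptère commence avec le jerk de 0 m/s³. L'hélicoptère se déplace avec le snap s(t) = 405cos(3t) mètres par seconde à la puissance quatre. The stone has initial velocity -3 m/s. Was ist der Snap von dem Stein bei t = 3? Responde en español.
De la ecuación del snap s(t) = 600·t + 72, sustituimos t = 3 para obtener s = 1872.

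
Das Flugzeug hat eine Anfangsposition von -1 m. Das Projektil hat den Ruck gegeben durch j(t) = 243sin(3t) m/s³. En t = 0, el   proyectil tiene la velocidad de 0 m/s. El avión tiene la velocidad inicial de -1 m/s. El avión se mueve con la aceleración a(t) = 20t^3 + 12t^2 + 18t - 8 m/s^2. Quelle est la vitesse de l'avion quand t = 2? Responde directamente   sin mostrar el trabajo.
À t = 2, v = 131.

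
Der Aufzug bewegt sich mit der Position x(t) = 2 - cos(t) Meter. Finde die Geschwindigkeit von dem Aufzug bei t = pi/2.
Wir müssen unsere Gleichung für die Position x(t) = 2 - cos(t) 1-mal ableiten. Die Ableitung von der Position ergibt die Geschwindigkeit: v(t) = sin(t). Aus der Gleichung für die Geschwindigkeit v(t) = sin(t), setzen wir t = pi/2 ein und erhalten v = 1.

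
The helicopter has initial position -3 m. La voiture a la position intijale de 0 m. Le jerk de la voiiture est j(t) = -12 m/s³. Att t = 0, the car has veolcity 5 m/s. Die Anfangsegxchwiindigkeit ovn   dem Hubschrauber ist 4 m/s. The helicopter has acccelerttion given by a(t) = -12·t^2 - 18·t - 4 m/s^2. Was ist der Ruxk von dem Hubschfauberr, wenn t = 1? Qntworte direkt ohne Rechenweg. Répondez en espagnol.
j(1) = -42.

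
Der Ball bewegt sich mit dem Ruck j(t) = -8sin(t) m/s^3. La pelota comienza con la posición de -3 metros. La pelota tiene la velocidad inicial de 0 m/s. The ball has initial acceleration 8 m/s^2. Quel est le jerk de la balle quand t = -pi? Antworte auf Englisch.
We have jerk j(t) = -8·sin(t). Substituting t = -pi: j(-pi) = 0.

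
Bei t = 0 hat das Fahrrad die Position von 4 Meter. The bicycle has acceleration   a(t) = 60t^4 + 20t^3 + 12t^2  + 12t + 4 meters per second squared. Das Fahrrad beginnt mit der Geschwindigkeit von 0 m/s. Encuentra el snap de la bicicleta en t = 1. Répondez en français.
Pour résoudre ceci, nous devons prendre 2 dérivées de notre équation de l'accélération a(t) = 60·t^4 + 20·t^3 + 12·t^2 + 12·t + 4. En dérivant l'accélération, nous obtenons le jerk: j(t) = 240·t^3 + 60·t^2 + 24·t + 12. En prenant d/dt de j(t), nous trouvons s(t) = 720·t^2 + 120·t + 24. De l'équation du snap s(t) = 720·t^2 + 120·t + 24, nous substituons t = 1 pour obtenir s = 864.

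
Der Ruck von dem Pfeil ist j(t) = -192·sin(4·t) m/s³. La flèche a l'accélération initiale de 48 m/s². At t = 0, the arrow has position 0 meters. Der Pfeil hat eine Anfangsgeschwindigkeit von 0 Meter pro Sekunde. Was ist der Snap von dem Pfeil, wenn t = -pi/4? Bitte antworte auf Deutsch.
Wir müssen unsere Gleichung für den Ruck j(t) = -192·sin(4·t) 1-mal ableiten. Mit d/dt von j(t) finden wir s(t) = -768·cos(4·t). Wir haben den Snap s(t) = -768·cos(4·t). Durch Einsetzen von t = -pi/4: s(-pi/4) = 768.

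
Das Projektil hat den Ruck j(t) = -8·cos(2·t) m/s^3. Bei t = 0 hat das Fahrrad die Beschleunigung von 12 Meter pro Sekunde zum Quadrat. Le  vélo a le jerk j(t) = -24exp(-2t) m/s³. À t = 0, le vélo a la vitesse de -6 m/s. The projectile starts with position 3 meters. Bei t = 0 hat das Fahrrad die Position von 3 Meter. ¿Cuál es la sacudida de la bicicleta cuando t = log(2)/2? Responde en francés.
Nous avons le jerk j(t) = -24·exp(-2·t). En substituant t = log(2)/2: j(log(2)/2) = -12.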